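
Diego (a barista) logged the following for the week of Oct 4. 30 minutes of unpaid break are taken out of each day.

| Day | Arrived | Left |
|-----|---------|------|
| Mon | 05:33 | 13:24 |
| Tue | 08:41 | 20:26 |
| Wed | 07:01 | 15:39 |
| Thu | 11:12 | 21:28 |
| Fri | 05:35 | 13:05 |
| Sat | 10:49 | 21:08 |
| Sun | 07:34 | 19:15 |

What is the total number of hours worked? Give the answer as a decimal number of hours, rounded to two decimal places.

64.50 hours

Mon: 05:33–13:24 = 7 h 51 min; less 30 min break → 7 h 21 min
Tue: 08:41–20:26 = 11 h 45 min; less 30 min break → 11 h 15 min
Wed: 07:01–15:39 = 8 h 38 min; less 30 min break → 8 h 8 min
Thu: 11:12–21:28 = 10 h 16 min; less 30 min break → 9 h 46 min
Fri: 05:35–13:05 = 7 h 30 min; less 30 min break → 7 h 0 min
Sat: 10:49–21:08 = 10 h 19 min; less 30 min break → 9 h 49 min
Sun: 07:34–19:15 = 11 h 41 min; less 30 min break → 11 h 11 min
Total: 7 h 21 min + 11 h 15 min + 8 h 8 min + 9 h 46 min + 7 h 0 min + 9 h 49 min + 11 h 11 min = 64 h 30 min.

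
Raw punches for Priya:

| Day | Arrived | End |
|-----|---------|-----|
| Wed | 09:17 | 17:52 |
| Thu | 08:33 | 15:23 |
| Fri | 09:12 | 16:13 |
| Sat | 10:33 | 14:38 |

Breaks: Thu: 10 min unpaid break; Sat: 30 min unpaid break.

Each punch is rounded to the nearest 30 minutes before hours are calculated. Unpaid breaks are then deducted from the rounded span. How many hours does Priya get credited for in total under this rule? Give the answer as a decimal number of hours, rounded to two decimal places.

25.83 hours

Wed: in 09:17→09:30, out 17:52→18:00; 8 h 30 min
Thu: in 08:33→08:30, out 15:23→15:30; 7 h 0 min − 10 min = 6 h 50 min
Fri: in 09:12→09:00, out 16:13→16:00; 7 h 0 min
Sat: in 10:33→10:30, out 14:38→14:30; 4 h 0 min − 30 min = 3 h 30 min
Total credited: 25 h 50 min.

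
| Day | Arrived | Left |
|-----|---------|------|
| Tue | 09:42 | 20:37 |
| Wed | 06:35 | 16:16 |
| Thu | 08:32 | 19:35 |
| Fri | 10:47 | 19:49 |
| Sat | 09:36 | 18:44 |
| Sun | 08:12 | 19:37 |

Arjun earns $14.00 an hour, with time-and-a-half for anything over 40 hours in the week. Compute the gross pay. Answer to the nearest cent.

$1005.90

Tue: 09:42–20:37 = 10 h 55 min
Wed: 06:35–16:16 = 9 h 41 min
Thu: 08:32–19:35 = 11 h 3 min
Fri: 10:47–19:49 = 9 h 2 min
Sat: 09:36–18:44 = 9 h 8 min
Sun: 08:12–19:37 = 11 h 25 min
Total worked: 61 h 14 min = 3674 min.
Regular 40 h 0 min = 2400 min at $14.00/h; overtime 21 h 14 min = 1274 min at $21.00/h.
Pay = (2400 × $14.00 + 1274 × $21.00) ÷ 60 = $1005.90.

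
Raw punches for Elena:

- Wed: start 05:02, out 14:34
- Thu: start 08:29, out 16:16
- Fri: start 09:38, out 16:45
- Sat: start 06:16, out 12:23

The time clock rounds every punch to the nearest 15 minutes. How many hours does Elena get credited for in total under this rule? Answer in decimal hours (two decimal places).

Wed: in 05:02→05:00, out 14:34→14:30; 9 h 30 min
Thu: in 08:29→08:30, out 16:16→16:15; 7 h 45 min
Fri: in 09:38→09:45, out 16:45→16:45; 7 h 0 min
Sat: in 06:16→06:15, out 12:23→12:30; 6 h 15 min
Total credited: 30 h 30 min.

30.50 hours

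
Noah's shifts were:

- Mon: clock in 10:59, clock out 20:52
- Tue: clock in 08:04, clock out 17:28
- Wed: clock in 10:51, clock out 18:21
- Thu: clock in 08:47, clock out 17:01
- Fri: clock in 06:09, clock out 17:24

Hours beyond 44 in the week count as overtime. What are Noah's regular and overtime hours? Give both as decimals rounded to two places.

Mon: 10:59–20:52 = 9 h 53 min
Tue: 08:04–17:28 = 9 h 24 min
Wed: 10:51–18:21 = 7 h 30 min
Thu: 08:47–17:01 = 8 h 14 min
Fri: 06:09–17:24 = 11 h 15 min
Total worked: 46 h 16 min = 46.27 h.
Threshold 44 h → overtime 2 h 16 min, regular 44 h 0 min.

Regular 44.00 hours, overtime 2.27 hours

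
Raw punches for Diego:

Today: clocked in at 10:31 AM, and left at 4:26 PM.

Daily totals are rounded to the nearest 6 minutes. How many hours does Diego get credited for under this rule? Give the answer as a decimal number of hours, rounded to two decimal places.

Today: 10:31 AM–4:26 PM = 5 h 55 min → rounds to 5 h 54 min

5.90 hours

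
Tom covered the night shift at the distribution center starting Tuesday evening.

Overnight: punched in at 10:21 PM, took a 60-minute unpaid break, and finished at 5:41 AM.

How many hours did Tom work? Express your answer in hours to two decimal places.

Overnight: 10:21 PM → midnight = 1 h 39 min; midnight → 5:41 AM = 5 h 41 min; span 7 h 20 min; less 60 min break → 6 h 20 min

6.33 hours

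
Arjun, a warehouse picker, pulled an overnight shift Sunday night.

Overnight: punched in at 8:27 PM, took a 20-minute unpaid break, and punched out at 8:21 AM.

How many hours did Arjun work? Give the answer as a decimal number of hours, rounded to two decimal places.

Overnight: 8:27 PM → midnight = 3 h 33 min; midnight → 8:21 AM = 8 h 21 min; span 11 h 54 min; less 20 min break → 11 h 34 min

11.57 hours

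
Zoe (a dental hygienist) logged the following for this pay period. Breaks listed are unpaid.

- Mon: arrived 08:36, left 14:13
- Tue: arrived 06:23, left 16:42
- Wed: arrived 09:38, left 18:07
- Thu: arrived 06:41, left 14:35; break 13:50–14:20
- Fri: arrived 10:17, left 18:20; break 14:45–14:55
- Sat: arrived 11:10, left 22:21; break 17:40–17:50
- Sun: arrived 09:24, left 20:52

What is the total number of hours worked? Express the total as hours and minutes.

62 h 11 min

Mon: 08:36–14:13 = 5 h 37 min
Tue: 06:23–16:42 = 10 h 19 min
Wed: 09:38–18:07 = 8 h 29 min
Thu: 06:41–14:35 = 7 h 54 min; less 30 min break → 7 h 24 min
Fri: 10:17–18:20 = 8 h 3 min; less 10 min break → 7 h 53 min
Sat: 11:10–22:21 = 11 h 11 min; less 10 min break → 11 h 1 min
Sun: 09:24–20:52 = 11 h 28 min
Total: 5 h 37 min + 10 h 19 min + 8 h 29 min + 7 h 24 min + 7 h 53 min + 11 h 1 min + 11 h 28 min = 62 h 11 min.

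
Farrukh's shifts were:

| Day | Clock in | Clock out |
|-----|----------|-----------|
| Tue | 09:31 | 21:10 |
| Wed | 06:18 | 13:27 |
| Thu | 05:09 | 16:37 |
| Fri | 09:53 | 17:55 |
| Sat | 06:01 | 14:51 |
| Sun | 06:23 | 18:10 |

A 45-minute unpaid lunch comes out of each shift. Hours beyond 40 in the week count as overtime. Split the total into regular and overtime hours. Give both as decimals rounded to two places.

Regular 40.00 hours, overtime 14.42 hours

Tue: 09:31–21:10 = 11 h 39 min; less 45 min break → 10 h 54 min
Wed: 06:18–13:27 = 7 h 9 min; less 45 min break → 6 h 24 min
Thu: 05:09–16:37 = 11 h 28 min; less 45 min break → 10 h 43 min
Fri: 09:53–17:55 = 8 h 2 min; less 45 min break → 7 h 17 min
Sat: 06:01–14:51 = 8 h 50 min; less 45 min break → 8 h 5 min
Sun: 06:23–18:10 = 11 h 47 min; less 45 min break → 11 h 2 min
Total worked: 54 h 25 min = 54.42 h.
Threshold 40 h → overtime 14 h 25 min, regular 40 h 0 min.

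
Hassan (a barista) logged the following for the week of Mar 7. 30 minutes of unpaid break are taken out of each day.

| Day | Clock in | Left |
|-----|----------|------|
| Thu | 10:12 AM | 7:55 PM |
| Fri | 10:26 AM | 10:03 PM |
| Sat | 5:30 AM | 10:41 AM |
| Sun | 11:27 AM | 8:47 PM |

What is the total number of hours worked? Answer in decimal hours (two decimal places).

Thu: 10:12 AM–7:55 PM = 9 h 43 min; less 30 min break → 9 h 13 min
Fri: 10:26 AM–10:03 PM = 11 h 37 min; less 30 min break → 11 h 7 min
Sat: 5:30 AM–10:41 AM = 5 h 11 min; less 30 min break → 4 h 41 min
Sun: 11:27 AM–8:47 PM = 9 h 20 min; less 30 min break → 8 h 50 min
Total: 9 h 13 min + 11 h 7 min + 4 h 41 min + 8 h 50 min = 33 h 51 min.

33.85 hours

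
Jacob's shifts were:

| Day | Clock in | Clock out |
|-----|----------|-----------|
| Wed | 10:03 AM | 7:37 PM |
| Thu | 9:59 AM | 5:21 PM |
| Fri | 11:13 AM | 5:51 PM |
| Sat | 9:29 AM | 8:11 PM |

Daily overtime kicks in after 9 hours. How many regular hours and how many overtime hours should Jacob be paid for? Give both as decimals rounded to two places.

Regular 32.00 hours, overtime 2.27 hours

Wed: 10:03 AM–7:37 PM = 9 h 34 min
Thu: 9:59 AM–5:21 PM = 7 h 22 min
Fri: 11:13 AM–5:51 PM = 6 h 38 min
Sat: 9:29 AM–8:11 PM = 10 h 42 min
Wed reg 9 h 0 min / OT 0 h 34 min; Thu reg 7 h 22 min / OT 0 h 0 min; Fri reg 6 h 38 min / OT 0 h 0 min; Sat reg 9 h 0 min / OT 1 h 42 min.
Totals: regular 32 h 0 min, overtime 2 h 16 min.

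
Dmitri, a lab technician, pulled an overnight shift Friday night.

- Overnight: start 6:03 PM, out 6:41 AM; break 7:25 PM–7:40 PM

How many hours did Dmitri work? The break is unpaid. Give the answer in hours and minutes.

Overnight: 6:03 PM → midnight = 5 h 57 min; midnight → 6:41 AM = 6 h 41 min; span 12 h 38 min; less 15 min break → 12 h 23 min

12 h 23 min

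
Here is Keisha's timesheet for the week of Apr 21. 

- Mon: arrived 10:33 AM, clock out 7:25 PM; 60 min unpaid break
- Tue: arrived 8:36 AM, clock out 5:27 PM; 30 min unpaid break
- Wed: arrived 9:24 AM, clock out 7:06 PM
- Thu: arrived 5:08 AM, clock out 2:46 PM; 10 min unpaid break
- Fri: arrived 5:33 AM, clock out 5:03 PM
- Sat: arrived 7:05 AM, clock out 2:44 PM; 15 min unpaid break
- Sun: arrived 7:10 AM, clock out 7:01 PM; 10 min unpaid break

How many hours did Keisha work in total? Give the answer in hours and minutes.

Mon: 10:33 AM–7:25 PM = 8 h 52 min; less 60 min break → 7 h 52 min
Tue: 8:36 AM–5:27 PM = 8 h 51 min; less 30 min break → 8 h 21 min
Wed: 9:24 AM–7:06 PM = 9 h 42 min
Thu: 5:08 AM–2:46 PM = 9 h 38 min; less 10 min break → 9 h 28 min
Fri: 5:33 AM–5:03 PM = 11 h 30 min
Sat: 7:05 AM–2:44 PM = 7 h 39 min; less 15 min break → 7 h 24 min
Sun: 7:10 AM–7:01 PM = 11 h 51 min; less 10 min break → 11 h 41 min
Total: 7 h 52 min + 8 h 21 min + 9 h 42 min + 9 h 28 min + 11 h 30 min + 7 h 24 min + 11 h 41 min = 65 h 58 min.

65 h 58 min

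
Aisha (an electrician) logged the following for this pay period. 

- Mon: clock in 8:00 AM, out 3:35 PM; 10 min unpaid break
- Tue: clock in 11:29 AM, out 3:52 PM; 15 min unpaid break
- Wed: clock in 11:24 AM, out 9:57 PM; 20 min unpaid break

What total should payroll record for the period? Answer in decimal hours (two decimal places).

Mon: 8:00 AM–3:35 PM = 7 h 35 min; less 10 min break → 7 h 25 min
Tue: 11:29 AM–3:52 PM = 4 h 23 min; less 15 min break → 4 h 8 min
Wed: 11:24 AM–9:57 PM = 10 h 33 min; less 20 min break → 10 h 13 min
Total: 7 h 25 min + 4 h 8 min + 10 h 13 min = 21 h 46 min.

21.77 hours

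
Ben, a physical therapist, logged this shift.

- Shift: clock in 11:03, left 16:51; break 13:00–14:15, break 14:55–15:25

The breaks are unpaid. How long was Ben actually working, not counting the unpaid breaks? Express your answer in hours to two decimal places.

4.05 hours

Shift: 11:03–16:51 = 5 h 48 min; less 105 min break → 4 h 3 min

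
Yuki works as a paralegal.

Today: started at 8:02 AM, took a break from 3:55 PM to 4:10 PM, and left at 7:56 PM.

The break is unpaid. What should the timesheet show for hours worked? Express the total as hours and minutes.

Today: 8:02 AM–7:56 PM = 11 h 54 min; less 15 min break → 11 h 39 min

11 h 39 min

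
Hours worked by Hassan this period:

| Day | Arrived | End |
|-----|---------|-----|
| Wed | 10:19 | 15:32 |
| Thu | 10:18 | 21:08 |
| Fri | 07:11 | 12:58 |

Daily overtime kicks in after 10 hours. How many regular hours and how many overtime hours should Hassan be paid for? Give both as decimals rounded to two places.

Regular 21.00 hours, overtime 0.83 hours

Wed: 10:19–15:32 = 5 h 13 min
Thu: 10:18–21:08 = 10 h 50 min
Fri: 07:11–12:58 = 5 h 47 min
Wed reg 5 h 13 min / OT 0 h 0 min; Thu reg 10 h 0 min / OT 0 h 50 min; Fri reg 5 h 47 min / OT 0 h 0 min.
Totals: regular 21 h 0 min, overtime 0 h 50 min.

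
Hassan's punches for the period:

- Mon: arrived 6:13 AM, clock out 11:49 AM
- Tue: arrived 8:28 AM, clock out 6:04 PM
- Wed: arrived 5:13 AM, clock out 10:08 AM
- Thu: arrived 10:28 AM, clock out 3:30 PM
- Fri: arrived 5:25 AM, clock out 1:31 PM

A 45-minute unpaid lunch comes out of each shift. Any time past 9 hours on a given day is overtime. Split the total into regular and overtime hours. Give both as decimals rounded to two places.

Mon: 6:13 AM–11:49 AM = 5 h 36 min; less 45 min break → 4 h 51 min
Tue: 8:28 AM–6:04 PM = 9 h 36 min; less 45 min break → 8 h 51 min
Wed: 5:13 AM–10:08 AM = 4 h 55 min; less 45 min break → 4 h 10 min
Thu: 10:28 AM–3:30 PM = 5 h 2 min; less 45 min break → 4 h 17 min
Fri: 5:25 AM–1:31 PM = 8 h 6 min; less 45 min break → 7 h 21 min
Mon reg 4 h 51 min / OT 0 h 0 min; Tue reg 8 h 51 min / OT 0 h 0 min; Wed reg 4 h 10 min / OT 0 h 0 min; Thu reg 4 h 17 min / OT 0 h 0 min; Fri reg 7 h 21 min / OT 0 h 0 min.
Totals: regular 29 h 30 min, overtime 0 h 0 min.

Regular 29.50 hours, overtime 0.00 hours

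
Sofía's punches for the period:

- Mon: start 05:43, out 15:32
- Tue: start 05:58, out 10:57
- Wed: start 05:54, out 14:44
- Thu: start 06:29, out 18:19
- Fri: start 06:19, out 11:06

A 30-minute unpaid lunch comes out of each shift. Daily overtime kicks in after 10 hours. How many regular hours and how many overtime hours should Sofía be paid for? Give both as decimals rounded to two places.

Regular 36.42 hours, overtime 1.33 hours

Mon: 05:43–15:32 = 9 h 49 min; less 30 min break → 9 h 19 min
Tue: 05:58–10:57 = 4 h 59 min; less 30 min break → 4 h 29 min
Wed: 05:54–14:44 = 8 h 50 min; less 30 min break → 8 h 20 min
Thu: 06:29–18:19 = 11 h 50 min; less 30 min break → 11 h 20 min
Fri: 06:19–11:06 = 4 h 47 min; less 30 min break → 4 h 17 min
Mon reg 9 h 19 min / OT 0 h 0 min; Tue reg 4 h 29 min / OT 0 h 0 min; Wed reg 8 h 20 min / OT 0 h 0 min; Thu reg 10 h 0 min / OT 1 h 20 min; Fri reg 4 h 17 min / OT 0 h 0 min.
Totals: regular 36 h 25 min, overtime 1 h 20 min.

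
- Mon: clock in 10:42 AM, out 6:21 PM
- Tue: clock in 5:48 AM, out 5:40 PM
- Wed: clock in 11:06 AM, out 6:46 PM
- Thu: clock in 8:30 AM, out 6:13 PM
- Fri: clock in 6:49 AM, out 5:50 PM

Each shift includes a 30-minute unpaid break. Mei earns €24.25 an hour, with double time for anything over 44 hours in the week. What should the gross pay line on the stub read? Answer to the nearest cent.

Mon: 10:42 AM–6:21 PM = 7 h 39 min; less 30 min break → 7 h 9 min
Tue: 5:48 AM–5:40 PM = 11 h 52 min; less 30 min break → 11 h 22 min
Wed: 11:06 AM–6:46 PM = 7 h 40 min; less 30 min break → 7 h 10 min
Thu: 8:30 AM–6:13 PM = 9 h 43 min; less 30 min break → 9 h 13 min
Fri: 6:49 AM–5:50 PM = 11 h 1 min; less 30 min break → 10 h 31 min
Total worked: 45 h 25 min = 2725 min.
Regular 44 h 0 min = 2640 min at €24.25/h; overtime 1 h 25 min = 85 min at €48.50/h.
Pay = (2640 × €24.25 + 85 × €48.50) ÷ 60 = €1135.71.

€1135.71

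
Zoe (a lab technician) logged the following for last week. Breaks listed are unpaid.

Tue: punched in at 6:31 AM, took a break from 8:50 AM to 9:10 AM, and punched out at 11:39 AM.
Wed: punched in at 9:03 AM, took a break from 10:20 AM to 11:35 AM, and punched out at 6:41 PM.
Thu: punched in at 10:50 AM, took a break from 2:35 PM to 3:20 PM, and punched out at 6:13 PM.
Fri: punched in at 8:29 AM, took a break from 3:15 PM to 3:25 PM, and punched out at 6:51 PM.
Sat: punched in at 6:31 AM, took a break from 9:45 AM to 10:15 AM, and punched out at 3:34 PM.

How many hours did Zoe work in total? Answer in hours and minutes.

38 h 34 min

Tue: 6:31 AM–11:39 AM = 5 h 8 min; less 20 min break → 4 h 48 min
Wed: 9:03 AM–6:41 PM = 9 h 38 min; less 75 min break → 8 h 23 min
Thu: 10:50 AM–6:13 PM = 7 h 23 min; less 45 min break → 6 h 38 min
Fri: 8:29 AM–6:51 PM = 10 h 22 min; less 10 min break → 10 h 12 min
Sat: 6:31 AM–3:34 PM = 9 h 3 min; less 30 min break → 8 h 33 min
Total: 4 h 48 min + 8 h 23 min + 6 h 38 min + 10 h 12 min + 8 h 33 min = 38 h 34 min.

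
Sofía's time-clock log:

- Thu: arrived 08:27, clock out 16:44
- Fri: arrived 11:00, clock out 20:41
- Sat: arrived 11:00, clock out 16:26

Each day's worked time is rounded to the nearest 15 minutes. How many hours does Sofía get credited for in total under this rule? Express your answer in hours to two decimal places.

23.50 hours

Thu: 08:27–16:44 = 8 h 17 min → rounds to 8 h 15 min
Fri: 11:00–20:41 = 9 h 41 min → rounds to 9 h 45 min
Sat: 11:00–16:26 = 5 h 26 min → rounds to 5 h 30 min
Total credited: 23 h 30 min.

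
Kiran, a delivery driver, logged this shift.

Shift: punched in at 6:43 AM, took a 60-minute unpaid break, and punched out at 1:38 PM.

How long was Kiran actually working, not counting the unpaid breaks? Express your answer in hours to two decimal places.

Shift: 6:43 AM–1:38 PM = 6 h 55 min; less 60 min break → 5 h 55 min

5.92 hours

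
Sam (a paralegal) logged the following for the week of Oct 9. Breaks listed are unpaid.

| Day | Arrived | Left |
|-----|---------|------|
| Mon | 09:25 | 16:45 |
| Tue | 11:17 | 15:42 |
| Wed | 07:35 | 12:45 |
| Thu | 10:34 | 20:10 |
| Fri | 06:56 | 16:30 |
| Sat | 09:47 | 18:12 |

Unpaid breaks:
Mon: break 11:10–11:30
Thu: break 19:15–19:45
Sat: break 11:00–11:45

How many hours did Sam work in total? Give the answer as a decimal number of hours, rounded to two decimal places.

42.92 hours

Mon: 09:25–16:45 = 7 h 20 min; less 20 min break → 7 h 0 min
Tue: 11:17–15:42 = 4 h 25 min
Wed: 07:35–12:45 = 5 h 10 min
Thu: 10:34–20:10 = 9 h 36 min; less 30 min break → 9 h 6 min
Fri: 06:56–16:30 = 9 h 34 min
Sat: 09:47–18:12 = 8 h 25 min; less 45 min break → 7 h 40 min
Total: 7 h 0 min + 4 h 25 min + 5 h 10 min + 9 h 6 min + 9 h 34 min + 7 h 40 min = 42 h 55 min.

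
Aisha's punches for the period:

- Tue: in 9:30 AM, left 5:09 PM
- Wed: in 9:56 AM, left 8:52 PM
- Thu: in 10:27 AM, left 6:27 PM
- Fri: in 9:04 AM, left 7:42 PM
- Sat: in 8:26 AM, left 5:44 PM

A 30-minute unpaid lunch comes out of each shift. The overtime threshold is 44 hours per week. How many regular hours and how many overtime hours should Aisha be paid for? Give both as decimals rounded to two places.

Tue: 9:30 AM–5:09 PM = 7 h 39 min; less 30 min break → 7 h 9 min
Wed: 9:56 AM–8:52 PM = 10 h 56 min; less 30 min break → 10 h 26 min
Thu: 10:27 AM–6:27 PM = 8 h 0 min; less 30 min break → 7 h 30 min
Fri: 9:04 AM–7:42 PM = 10 h 38 min; less 30 min break → 10 h 8 min
Sat: 8:26 AM–5:44 PM = 9 h 18 min; less 30 min break → 8 h 48 min
Total worked: 44 h 1 min = 44.02 h.
Threshold 44 h → overtime 0 h 1 min, regular 44 h 0 min.

Regular 44.00 hours, overtime 0.02 hours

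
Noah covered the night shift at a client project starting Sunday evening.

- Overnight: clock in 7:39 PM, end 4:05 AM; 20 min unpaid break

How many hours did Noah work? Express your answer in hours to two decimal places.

8.10 hours

Overnight: 7:39 PM → midnight = 4 h 21 min; midnight → 4:05 AM = 4 h 5 min; span 8 h 26 min; less 20 min break → 8 h 6 min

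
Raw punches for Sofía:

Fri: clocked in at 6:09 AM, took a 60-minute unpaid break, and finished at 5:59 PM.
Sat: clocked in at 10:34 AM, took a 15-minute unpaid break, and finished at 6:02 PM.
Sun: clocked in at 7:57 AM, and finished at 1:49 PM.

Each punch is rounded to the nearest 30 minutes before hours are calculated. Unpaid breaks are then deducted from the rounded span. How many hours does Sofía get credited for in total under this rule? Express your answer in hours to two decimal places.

Fri: in 6:09 AM→6:00 AM, out 5:59 PM→6:00 PM; 12 h 0 min − 60 min = 11 h 0 min
Sat: in 10:34 AM→10:30 AM, out 6:02 PM→6:00 PM; 7 h 30 min − 15 min = 7 h 15 min
Sun: in 7:57 AM→8:00 AM, out 1:49 PM→2:00 PM; 6 h 0 min
Total credited: 24 h 15 min.

24.25 hours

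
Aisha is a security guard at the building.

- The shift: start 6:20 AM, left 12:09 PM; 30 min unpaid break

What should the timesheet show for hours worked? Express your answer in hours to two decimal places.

5.32 hours

The shift: 6:20 AM–12:09 PM = 5 h 49 min; less 30 min break → 5 h 19 min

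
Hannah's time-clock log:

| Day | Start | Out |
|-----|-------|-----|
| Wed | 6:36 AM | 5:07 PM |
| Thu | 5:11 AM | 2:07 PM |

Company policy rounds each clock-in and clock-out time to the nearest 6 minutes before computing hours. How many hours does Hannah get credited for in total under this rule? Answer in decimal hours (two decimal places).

Wed: in 6:36 AM→6:36 AM, out 5:07 PM→5:06 PM; 10 h 30 min
Thu: in 5:11 AM→5:12 AM, out 2:07 PM→2:06 PM; 8 h 54 min
Total credited: 19 h 24 min.

19.40 hours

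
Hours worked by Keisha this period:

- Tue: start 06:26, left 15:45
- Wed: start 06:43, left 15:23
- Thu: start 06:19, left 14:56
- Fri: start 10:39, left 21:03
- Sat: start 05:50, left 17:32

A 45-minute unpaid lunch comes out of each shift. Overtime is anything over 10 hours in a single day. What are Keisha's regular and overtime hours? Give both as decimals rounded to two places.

Regular 44.00 hours, overtime 0.95 hours

Tue: 06:26–15:45 = 9 h 19 min; less 45 min break → 8 h 34 min
Wed: 06:43–15:23 = 8 h 40 min; less 45 min break → 7 h 55 min
Thu: 06:19–14:56 = 8 h 37 min; less 45 min break → 7 h 52 min
Fri: 10:39–21:03 = 10 h 24 min; less 45 min break → 9 h 39 min
Sat: 05:50–17:32 = 11 h 42 min; less 45 min break → 10 h 57 min
Tue reg 8 h 34 min / OT 0 h 0 min; Wed reg 7 h 55 min / OT 0 h 0 min; Thu reg 7 h 52 min / OT 0 h 0 min; Fri reg 9 h 39 min / OT 0 h 0 min; Sat reg 10 h 0 min / OT 0 h 57 min.
Totals: regular 44 h 0 min, overtime 0 h 57 min.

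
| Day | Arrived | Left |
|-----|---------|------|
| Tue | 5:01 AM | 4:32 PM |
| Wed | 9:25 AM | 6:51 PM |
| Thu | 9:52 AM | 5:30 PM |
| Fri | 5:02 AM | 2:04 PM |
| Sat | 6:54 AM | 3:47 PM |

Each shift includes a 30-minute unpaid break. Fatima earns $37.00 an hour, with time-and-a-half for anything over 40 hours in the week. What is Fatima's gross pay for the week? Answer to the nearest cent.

$1702.00

Tue: 5:01 AM–4:32 PM = 11 h 31 min; less 30 min break → 11 h 1 min
Wed: 9:25 AM–6:51 PM = 9 h 26 min; less 30 min break → 8 h 56 min
Thu: 9:52 AM–5:30 PM = 7 h 38 min; less 30 min break → 7 h 8 min
Fri: 5:02 AM–2:04 PM = 9 h 2 min; less 30 min break → 8 h 32 min
Sat: 6:54 AM–3:47 PM = 8 h 53 min; less 30 min break → 8 h 23 min
Total worked: 44 h 0 min = 2640 min.
Regular 40 h 0 min = 2400 min at $37.00/h; overtime 4 h 0 min = 240 min at $55.50/h.
Pay = (2400 × $37.00 + 240 × $55.50) ÷ 60 = $1702.00.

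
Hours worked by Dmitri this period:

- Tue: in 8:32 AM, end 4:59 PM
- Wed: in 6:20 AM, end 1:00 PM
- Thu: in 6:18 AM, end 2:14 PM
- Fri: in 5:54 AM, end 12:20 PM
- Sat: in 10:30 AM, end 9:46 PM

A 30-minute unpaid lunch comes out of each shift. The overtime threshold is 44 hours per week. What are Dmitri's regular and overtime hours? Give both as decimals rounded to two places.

Regular 38.25 hours, overtime 0.00 hours

Tue: 8:32 AM–4:59 PM = 8 h 27 min; less 30 min break → 7 h 57 min
Wed: 6:20 AM–1:00 PM = 6 h 40 min; less 30 min break → 6 h 10 min
Thu: 6:18 AM–2:14 PM = 7 h 56 min; less 30 min break → 7 h 26 min
Fri: 5:54 AM–12:20 PM = 6 h 26 min; less 30 min break → 5 h 56 min
Sat: 10:30 AM–9:46 PM = 11 h 16 min; less 30 min break → 10 h 46 min
Total worked: 38 h 15 min = 38.25 h.
Threshold 44 h → overtime 0 h 0 min, regular 38 h 15 min.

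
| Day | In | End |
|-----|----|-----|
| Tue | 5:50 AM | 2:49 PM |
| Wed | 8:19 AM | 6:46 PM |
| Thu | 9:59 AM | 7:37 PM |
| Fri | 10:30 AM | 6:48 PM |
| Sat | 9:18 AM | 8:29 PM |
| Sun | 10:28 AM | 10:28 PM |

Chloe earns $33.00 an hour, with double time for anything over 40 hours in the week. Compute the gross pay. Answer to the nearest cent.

Tue: 5:50 AM–2:49 PM = 8 h 59 min
Wed: 8:19 AM–6:46 PM = 10 h 27 min
Thu: 9:59 AM–7:37 PM = 9 h 38 min
Fri: 10:30 AM–6:48 PM = 8 h 18 min
Sat: 9:18 AM–8:29 PM = 11 h 11 min
Sun: 10:28 AM–10:28 PM = 12 h 0 min
Total worked: 60 h 33 min = 3633 min.
Regular 40 h 0 min = 2400 min at $33.00/h; overtime 20 h 33 min = 1233 min at $66.00/h.
Pay = (2400 × $33.00 + 1233 × $66.00) ÷ 60 = $2676.30.

$2676.30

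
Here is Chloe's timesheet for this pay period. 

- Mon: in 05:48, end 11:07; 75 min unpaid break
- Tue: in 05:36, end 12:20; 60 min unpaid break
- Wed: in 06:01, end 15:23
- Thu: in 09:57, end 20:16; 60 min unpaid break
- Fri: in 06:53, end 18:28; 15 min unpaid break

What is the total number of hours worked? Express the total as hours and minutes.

39 h 49 min

Mon: 05:48–11:07 = 5 h 19 min; less 75 min break → 4 h 4 min
Tue: 05:36–12:20 = 6 h 44 min; less 60 min break → 5 h 44 min
Wed: 06:01–15:23 = 9 h 22 min
Thu: 09:57–20:16 = 10 h 19 min; less 60 min break → 9 h 19 min
Fri: 06:53–18:28 = 11 h 35 min; less 15 min break → 11 h 20 min
Total: 4 h 4 min + 5 h 44 min + 9 h 22 min + 9 h 19 min + 11 h 20 min = 39 h 49 min.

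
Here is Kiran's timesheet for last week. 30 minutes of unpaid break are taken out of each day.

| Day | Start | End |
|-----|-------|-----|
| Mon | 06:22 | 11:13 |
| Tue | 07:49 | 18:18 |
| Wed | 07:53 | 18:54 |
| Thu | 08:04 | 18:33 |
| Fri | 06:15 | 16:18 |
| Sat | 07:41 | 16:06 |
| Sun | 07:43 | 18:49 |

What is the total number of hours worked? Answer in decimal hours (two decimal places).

Mon: 06:22–11:13 = 4 h 51 min; less 30 min break → 4 h 21 min
Tue: 07:49–18:18 = 10 h 29 min; less 30 min break → 9 h 59 min
Wed: 07:53–18:54 = 11 h 1 min; less 30 min break → 10 h 31 min
Thu: 08:04–18:33 = 10 h 29 min; less 30 min break → 9 h 59 min
Fri: 06:15–16:18 = 10 h 3 min; less 30 min break → 9 h 33 min
Sat: 07:41–16:06 = 8 h 25 min; less 30 min break → 7 h 55 min
Sun: 07:43–18:49 = 11 h 6 min; less 30 min break → 10 h 36 min
Total: 4 h 21 min + 9 h 59 min + 10 h 31 min + 9 h 59 min + 9 h 33 min + 7 h 55 min + 10 h 36 min = 62 h 54 min.

62.90 hours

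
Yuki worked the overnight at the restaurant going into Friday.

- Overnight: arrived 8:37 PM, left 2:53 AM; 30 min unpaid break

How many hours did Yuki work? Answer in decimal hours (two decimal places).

5.77 hours

Overnight: 8:37 PM → midnight = 3 h 23 min; midnight → 2:53 AM = 2 h 53 min; span 6 h 16 min; less 30 min break → 5 h 46 min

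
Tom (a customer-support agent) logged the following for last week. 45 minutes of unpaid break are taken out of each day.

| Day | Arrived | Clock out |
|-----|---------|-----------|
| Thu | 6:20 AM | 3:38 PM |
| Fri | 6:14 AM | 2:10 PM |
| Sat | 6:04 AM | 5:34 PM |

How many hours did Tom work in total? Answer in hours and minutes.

Thu: 6:20 AM–3:38 PM = 9 h 18 min; less 45 min break → 8 h 33 min
Fri: 6:14 AM–2:10 PM = 7 h 56 min; less 45 min break → 7 h 11 min
Sat: 6:04 AM–5:34 PM = 11 h 30 min; less 45 min break → 10 h 45 min
Total: 8 h 33 min + 7 h 11 min + 10 h 45 min = 26 h 29 min.

26 h 29 min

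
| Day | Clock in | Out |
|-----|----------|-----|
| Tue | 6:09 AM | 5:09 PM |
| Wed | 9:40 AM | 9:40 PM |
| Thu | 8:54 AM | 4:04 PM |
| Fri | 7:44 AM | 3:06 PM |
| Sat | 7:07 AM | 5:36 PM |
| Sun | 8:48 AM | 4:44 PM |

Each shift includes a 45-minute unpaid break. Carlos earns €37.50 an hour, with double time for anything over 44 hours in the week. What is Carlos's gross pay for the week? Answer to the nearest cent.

€2208.75

Tue: 6:09 AM–5:09 PM = 11 h 0 min; less 45 min break → 10 h 15 min
Wed: 9:40 AM–9:40 PM = 12 h 0 min; less 45 min break → 11 h 15 min
Thu: 8:54 AM–4:04 PM = 7 h 10 min; less 45 min break → 6 h 25 min
Fri: 7:44 AM–3:06 PM = 7 h 22 min; less 45 min break → 6 h 37 min
Sat: 7:07 AM–5:36 PM = 10 h 29 min; less 45 min break → 9 h 44 min
Sun: 8:48 AM–4:44 PM = 7 h 56 min; less 45 min break → 7 h 11 min
Total worked: 51 h 27 min = 3087 min.
Regular 44 h 0 min = 2640 min at €37.50/h; overtime 7 h 27 min = 447 min at €75.00/h.
Pay = (2640 × €37.50 + 447 × €75.00) ÷ 60 = €2208.75.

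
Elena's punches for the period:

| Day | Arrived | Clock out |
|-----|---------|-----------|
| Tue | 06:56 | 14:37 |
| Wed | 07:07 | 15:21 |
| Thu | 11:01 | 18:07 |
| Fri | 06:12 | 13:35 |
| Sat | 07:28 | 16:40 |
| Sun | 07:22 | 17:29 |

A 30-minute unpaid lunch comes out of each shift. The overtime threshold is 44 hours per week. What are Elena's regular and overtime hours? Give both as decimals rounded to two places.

Tue: 06:56–14:37 = 7 h 41 min; less 30 min break → 7 h 11 min
Wed: 07:07–15:21 = 8 h 14 min; less 30 min break → 7 h 44 min
Thu: 11:01–18:07 = 7 h 6 min; less 30 min break → 6 h 36 min
Fri: 06:12–13:35 = 7 h 23 min; less 30 min break → 6 h 53 min
Sat: 07:28–16:40 = 9 h 12 min; less 30 min break → 8 h 42 min
Sun: 07:22–17:29 = 10 h 7 min; less 30 min break → 9 h 37 min
Total worked: 46 h 43 min = 46.72 h.
Threshold 44 h → overtime 2 h 43 min, regular 44 h 0 min.

Regular 44.00 hours, overtime 2.72 hours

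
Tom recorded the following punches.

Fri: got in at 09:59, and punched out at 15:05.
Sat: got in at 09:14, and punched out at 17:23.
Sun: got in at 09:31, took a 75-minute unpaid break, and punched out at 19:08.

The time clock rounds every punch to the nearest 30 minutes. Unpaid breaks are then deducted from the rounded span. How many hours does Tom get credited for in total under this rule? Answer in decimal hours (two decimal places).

21.75 hours

Fri: in 09:59→10:00, out 15:05→15:00; 5 h 0 min
Sat: in 09:14→09:00, out 17:23→17:30; 8 h 30 min
Sun: in 09:31→09:30, out 19:08→19:00; 9 h 30 min − 75 min = 8 h 15 min
Total credited: 21 h 45 min.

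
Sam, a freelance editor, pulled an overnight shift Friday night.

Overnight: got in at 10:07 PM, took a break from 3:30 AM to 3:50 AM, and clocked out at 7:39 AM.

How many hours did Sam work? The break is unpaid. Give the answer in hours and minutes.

Overnight: 10:07 PM → midnight = 1 h 53 min; midnight → 7:39 AM = 7 h 39 min; span 9 h 32 min; less 20 min break → 9 h 12 min

9 h 12 min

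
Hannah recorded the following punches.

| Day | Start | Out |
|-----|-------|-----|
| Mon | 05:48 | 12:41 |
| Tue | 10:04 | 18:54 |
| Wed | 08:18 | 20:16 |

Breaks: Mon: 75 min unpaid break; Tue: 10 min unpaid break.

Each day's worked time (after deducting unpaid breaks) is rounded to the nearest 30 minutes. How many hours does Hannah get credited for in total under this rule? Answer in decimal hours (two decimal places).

Mon: 05:48–12:41 = 6 h 53 min − 75 min = 5 h 38 min → rounds to 5 h 30 min
Tue: 10:04–18:54 = 8 h 50 min − 10 min = 8 h 40 min → rounds to 8 h 30 min
Wed: 08:18–20:16 = 11 h 58 min → rounds to 12 h 0 min
Total credited: 26 h 0 min.

26.00 hours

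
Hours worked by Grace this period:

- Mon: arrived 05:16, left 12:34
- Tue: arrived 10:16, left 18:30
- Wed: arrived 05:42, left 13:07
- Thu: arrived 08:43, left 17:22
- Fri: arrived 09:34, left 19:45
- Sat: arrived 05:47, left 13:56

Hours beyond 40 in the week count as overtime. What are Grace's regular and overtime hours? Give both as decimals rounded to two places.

Regular 40.00 hours, overtime 9.93 hours

Mon: 05:16–12:34 = 7 h 18 min
Tue: 10:16–18:30 = 8 h 14 min
Wed: 05:42–13:07 = 7 h 25 min
Thu: 08:43–17:22 = 8 h 39 min
Fri: 09:34–19:45 = 10 h 11 min
Sat: 05:47–13:56 = 8 h 9 min
Total worked: 49 h 56 min = 49.93 h.
Threshold 40 h → overtime 9 h 56 min, regular 40 h 0 min.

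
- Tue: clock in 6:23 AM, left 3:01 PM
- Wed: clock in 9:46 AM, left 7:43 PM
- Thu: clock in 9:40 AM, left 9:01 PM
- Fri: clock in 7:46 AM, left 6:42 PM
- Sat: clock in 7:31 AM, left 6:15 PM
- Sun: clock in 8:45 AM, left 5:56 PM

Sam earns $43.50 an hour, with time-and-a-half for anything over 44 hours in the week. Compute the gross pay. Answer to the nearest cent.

Tue: 6:23 AM–3:01 PM = 8 h 38 min
Wed: 9:46 AM–7:43 PM = 9 h 57 min
Thu: 9:40 AM–9:01 PM = 11 h 21 min
Fri: 7:46 AM–6:42 PM = 10 h 56 min
Sat: 7:31 AM–6:15 PM = 10 h 44 min
Sun: 8:45 AM–5:56 PM = 9 h 11 min
Total worked: 60 h 47 min = 3647 min.
Regular 44 h 0 min = 2640 min at $43.50/h; overtime 16 h 47 min = 1007 min at $65.25/h.
Pay = (2640 × $43.50 + 1007 × $65.25) ÷ 60 = $3009.11.

$3009.11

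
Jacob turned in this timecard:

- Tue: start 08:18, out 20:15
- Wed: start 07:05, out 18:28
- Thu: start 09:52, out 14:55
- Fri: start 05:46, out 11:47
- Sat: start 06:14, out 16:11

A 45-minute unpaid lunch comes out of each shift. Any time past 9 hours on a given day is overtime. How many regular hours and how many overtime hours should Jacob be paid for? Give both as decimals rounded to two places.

Regular 36.57 hours, overtime 4.03 hours

Tue: 08:18–20:15 = 11 h 57 min; less 45 min break → 11 h 12 min
Wed: 07:05–18:28 = 11 h 23 min; less 45 min break → 10 h 38 min
Thu: 09:52–14:55 = 5 h 3 min; less 45 min break → 4 h 18 min
Fri: 05:46–11:47 = 6 h 1 min; less 45 min break → 5 h 16 min
Sat: 06:14–16:11 = 9 h 57 min; less 45 min break → 9 h 12 min
Tue reg 9 h 0 min / OT 2 h 12 min; Wed reg 9 h 0 min / OT 1 h 38 min; Thu reg 4 h 18 min / OT 0 h 0 min; Fri reg 5 h 16 min / OT 0 h 0 min; Sat reg 9 h 0 min / OT 0 h 12 min.
Totals: regular 36 h 34 min, overtime 4 h 2 min.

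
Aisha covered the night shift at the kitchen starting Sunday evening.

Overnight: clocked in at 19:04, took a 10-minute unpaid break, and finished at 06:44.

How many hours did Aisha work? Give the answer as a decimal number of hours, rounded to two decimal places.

11.50 hours

Overnight: 19:04 → midnight = 4 h 56 min; midnight → 06:44 = 6 h 44 min; span 11 h 40 min; less 10 min break → 11 h 30 min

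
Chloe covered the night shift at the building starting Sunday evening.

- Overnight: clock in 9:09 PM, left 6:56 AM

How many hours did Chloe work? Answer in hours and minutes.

9 h 47 min

Overnight: 9:09 PM → midnight = 2 h 51 min; midnight → 6:56 AM = 6 h 56 min; span 9 h 47 min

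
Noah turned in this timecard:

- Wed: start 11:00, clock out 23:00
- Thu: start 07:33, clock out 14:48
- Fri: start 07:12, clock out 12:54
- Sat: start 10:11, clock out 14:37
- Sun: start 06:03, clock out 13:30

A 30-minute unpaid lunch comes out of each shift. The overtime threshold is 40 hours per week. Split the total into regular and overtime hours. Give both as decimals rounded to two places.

Wed: 11:00–23:00 = 12 h 0 min; less 30 min break → 11 h 30 min
Thu: 07:33–14:48 = 7 h 15 min; less 30 min break → 6 h 45 min
Fri: 07:12–12:54 = 5 h 42 min; less 30 min break → 5 h 12 min
Sat: 10:11–14:37 = 4 h 26 min; less 30 min break → 3 h 56 min
Sun: 06:03–13:30 = 7 h 27 min; less 30 min break → 6 h 57 min
Total worked: 34 h 20 min = 34.33 h.
Threshold 40 h → overtime 0 h 0 min, regular 34 h 20 min.

Regular 34.33 hours, overtime 0.00 hours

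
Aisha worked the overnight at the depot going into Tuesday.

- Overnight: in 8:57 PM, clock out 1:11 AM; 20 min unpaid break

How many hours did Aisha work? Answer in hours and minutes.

3 h 54 min

Overnight: 8:57 PM → midnight = 3 h 3 min; midnight → 1:11 AM = 1 h 11 min; span 4 h 14 min; less 20 min break → 3 h 54 min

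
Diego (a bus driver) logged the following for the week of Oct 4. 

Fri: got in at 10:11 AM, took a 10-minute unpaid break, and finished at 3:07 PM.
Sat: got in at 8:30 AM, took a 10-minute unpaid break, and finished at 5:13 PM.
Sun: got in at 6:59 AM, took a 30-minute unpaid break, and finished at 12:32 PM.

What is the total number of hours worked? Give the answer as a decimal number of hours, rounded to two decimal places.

18.37 hours

Fri: 10:11 AM–3:07 PM = 4 h 56 min; less 10 min break → 4 h 46 min
Sat: 8:30 AM–5:13 PM = 8 h 43 min; less 10 min break → 8 h 33 min
Sun: 6:59 AM–12:32 PM = 5 h 33 min; less 30 min break → 5 h 3 min
Total: 4 h 46 min + 8 h 33 min + 5 h 3 min = 18 h 22 min.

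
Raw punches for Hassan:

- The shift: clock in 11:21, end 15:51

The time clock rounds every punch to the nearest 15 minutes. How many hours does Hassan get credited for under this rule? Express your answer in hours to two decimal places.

4.50 hours

The shift: in 11:21→11:15, out 15:51→15:45; 4 h 30 min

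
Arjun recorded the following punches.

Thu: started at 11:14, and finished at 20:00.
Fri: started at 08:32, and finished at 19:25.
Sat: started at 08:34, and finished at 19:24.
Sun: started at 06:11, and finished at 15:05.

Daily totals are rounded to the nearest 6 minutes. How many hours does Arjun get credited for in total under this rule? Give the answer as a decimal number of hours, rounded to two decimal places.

Thu: 11:14–20:00 = 8 h 46 min → rounds to 8 h 48 min
Fri: 08:32–19:25 = 10 h 53 min → rounds to 10 h 54 min
Sat: 08:34–19:24 = 10 h 50 min → rounds to 10 h 48 min
Sun: 06:11–15:05 = 8 h 54 min → rounds to 8 h 54 min
Total credited: 39 h 24 min.

39.40 hours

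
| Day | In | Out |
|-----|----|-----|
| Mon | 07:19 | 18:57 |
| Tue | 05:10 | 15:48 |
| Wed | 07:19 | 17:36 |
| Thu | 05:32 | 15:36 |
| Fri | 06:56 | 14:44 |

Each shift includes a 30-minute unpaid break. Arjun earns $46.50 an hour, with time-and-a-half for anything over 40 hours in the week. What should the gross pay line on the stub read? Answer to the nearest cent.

$2412.19

Mon: 07:19–18:57 = 11 h 38 min; less 30 min break → 11 h 8 min
Tue: 05:10–15:48 = 10 h 38 min; less 30 min break → 10 h 8 min
Wed: 07:19–17:36 = 10 h 17 min; less 30 min break → 9 h 47 min
Thu: 05:32–15:36 = 10 h 4 min; less 30 min break → 9 h 34 min
Fri: 06:56–14:44 = 7 h 48 min; less 30 min break → 7 h 18 min
Total worked: 47 h 55 min = 2875 min.
Regular 40 h 0 min = 2400 min at $46.50/h; overtime 7 h 55 min = 475 min at $69.75/h.
Pay = (2400 × $46.50 + 475 × $69.75) ÷ 60 = $2412.19.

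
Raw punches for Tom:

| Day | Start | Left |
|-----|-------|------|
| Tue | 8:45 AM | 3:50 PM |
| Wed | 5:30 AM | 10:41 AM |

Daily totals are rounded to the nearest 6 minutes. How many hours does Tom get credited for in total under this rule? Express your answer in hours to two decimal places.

Tue: 8:45 AM–3:50 PM = 7 h 5 min → rounds to 7 h 6 min
Wed: 5:30 AM–10:41 AM = 5 h 11 min → rounds to 5 h 12 min
Total credited: 12 h 18 min.

12.30 hours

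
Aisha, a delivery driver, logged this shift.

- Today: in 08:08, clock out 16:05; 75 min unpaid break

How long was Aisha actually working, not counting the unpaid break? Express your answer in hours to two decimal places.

6.70 hours

Today: 08:08–16:05 = 7 h 57 min; less 75 min break → 6 h 42 min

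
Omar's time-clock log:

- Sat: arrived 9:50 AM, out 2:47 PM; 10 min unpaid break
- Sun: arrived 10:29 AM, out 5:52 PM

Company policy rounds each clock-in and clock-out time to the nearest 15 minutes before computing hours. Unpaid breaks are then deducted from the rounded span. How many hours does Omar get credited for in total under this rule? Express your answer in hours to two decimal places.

Sat: in 9:50 AM→9:45 AM, out 2:47 PM→2:45 PM; 5 h 0 min − 10 min = 4 h 50 min
Sun: in 10:29 AM→10:30 AM, out 5:52 PM→5:45 PM; 7 h 15 min
Total credited: 12 h 5 min.

12.08 hours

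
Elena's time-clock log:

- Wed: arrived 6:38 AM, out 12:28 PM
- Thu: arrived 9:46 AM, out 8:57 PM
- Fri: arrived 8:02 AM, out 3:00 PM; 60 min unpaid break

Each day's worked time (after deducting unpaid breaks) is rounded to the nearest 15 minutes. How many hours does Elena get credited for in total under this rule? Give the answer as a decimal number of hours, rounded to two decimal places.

Wed: 6:38 AM–12:28 PM = 5 h 50 min → rounds to 5 h 45 min
Thu: 9:46 AM–8:57 PM = 11 h 11 min → rounds to 11 h 15 min
Fri: 8:02 AM–3:00 PM = 6 h 58 min − 60 min = 5 h 58 min → rounds to 6 h 0 min
Total credited: 23 h 0 min.

23.00 hours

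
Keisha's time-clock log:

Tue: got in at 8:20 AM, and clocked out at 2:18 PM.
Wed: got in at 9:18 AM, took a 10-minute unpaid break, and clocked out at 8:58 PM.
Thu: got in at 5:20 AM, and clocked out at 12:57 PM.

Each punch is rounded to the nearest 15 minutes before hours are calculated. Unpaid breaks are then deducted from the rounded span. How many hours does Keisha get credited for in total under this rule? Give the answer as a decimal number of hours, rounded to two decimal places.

Tue: in 8:20 AM→8:15 AM, out 2:18 PM→2:15 PM; 6 h 0 min
Wed: in 9:18 AM→9:15 AM, out 8:58 PM→9:00 PM; 11 h 45 min − 10 min = 11 h 35 min
Thu: in 5:20 AM→5:15 AM, out 12:57 PM→1:00 PM; 7 h 45 min
Total credited: 25 h 20 min.

25.33 hours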